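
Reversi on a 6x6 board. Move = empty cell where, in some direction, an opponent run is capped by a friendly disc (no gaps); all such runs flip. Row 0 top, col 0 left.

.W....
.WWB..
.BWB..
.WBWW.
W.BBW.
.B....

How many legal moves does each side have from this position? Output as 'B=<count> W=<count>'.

-- B to move --
(0,0): no bracket -> illegal
(0,2): flips 2 -> legal
(0,3): flips 1 -> legal
(1,0): flips 2 -> legal
(2,0): flips 1 -> legal
(2,4): flips 1 -> legal
(2,5): flips 1 -> legal
(3,0): flips 1 -> legal
(3,5): flips 2 -> legal
(4,1): flips 1 -> legal
(4,5): flips 2 -> legal
(5,0): no bracket -> illegal
(5,3): no bracket -> illegal
(5,4): no bracket -> illegal
(5,5): no bracket -> illegal
B mobility = 10
-- W to move --
(0,2): no bracket -> illegal
(0,3): flips 2 -> legal
(0,4): flips 1 -> legal
(1,0): no bracket -> illegal
(1,4): flips 1 -> legal
(2,0): flips 1 -> legal
(2,4): flips 1 -> legal
(3,0): flips 1 -> legal
(4,1): flips 2 -> legal
(5,0): no bracket -> illegal
(5,2): flips 3 -> legal
(5,3): flips 2 -> legal
(5,4): no bracket -> illegal
W mobility = 9

Answer: B=10 W=9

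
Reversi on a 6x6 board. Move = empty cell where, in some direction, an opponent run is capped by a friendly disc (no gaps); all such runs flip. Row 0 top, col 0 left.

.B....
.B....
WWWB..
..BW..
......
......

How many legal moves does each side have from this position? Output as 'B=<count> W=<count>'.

-- B to move --
(1,0): flips 1 -> legal
(1,2): flips 1 -> legal
(1,3): no bracket -> illegal
(2,4): no bracket -> illegal
(3,0): no bracket -> illegal
(3,1): flips 1 -> legal
(3,4): flips 1 -> legal
(4,2): no bracket -> illegal
(4,3): flips 1 -> legal
(4,4): flips 2 -> legal
B mobility = 6
-- W to move --
(0,0): flips 1 -> legal
(0,2): flips 1 -> legal
(1,0): no bracket -> illegal
(1,2): no bracket -> illegal
(1,3): flips 1 -> legal
(1,4): no bracket -> illegal
(2,4): flips 1 -> legal
(3,1): flips 1 -> legal
(3,4): no bracket -> illegal
(4,1): no bracket -> illegal
(4,2): flips 1 -> legal
(4,3): flips 1 -> legal
W mobility = 7

Answer: B=6 W=7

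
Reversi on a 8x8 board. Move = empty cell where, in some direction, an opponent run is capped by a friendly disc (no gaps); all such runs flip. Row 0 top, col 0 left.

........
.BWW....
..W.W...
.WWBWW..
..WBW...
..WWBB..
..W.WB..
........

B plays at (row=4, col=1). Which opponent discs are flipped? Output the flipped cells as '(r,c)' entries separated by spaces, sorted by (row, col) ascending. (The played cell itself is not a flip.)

Dir NW: first cell '.' (not opp) -> no flip
Dir N: opp run (3,1), next='.' -> no flip
Dir NE: opp run (3,2), next='.' -> no flip
Dir W: first cell '.' (not opp) -> no flip
Dir E: opp run (4,2) capped by B -> flip
Dir SW: first cell '.' (not opp) -> no flip
Dir S: first cell '.' (not opp) -> no flip
Dir SE: opp run (5,2), next='.' -> no flip

Answer: (4,2)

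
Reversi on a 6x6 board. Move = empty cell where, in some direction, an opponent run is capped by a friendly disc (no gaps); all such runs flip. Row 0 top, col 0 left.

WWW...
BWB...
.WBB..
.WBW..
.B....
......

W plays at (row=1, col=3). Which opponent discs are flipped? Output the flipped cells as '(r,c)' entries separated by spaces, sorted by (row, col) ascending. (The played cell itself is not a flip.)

Dir NW: first cell 'W' (not opp) -> no flip
Dir N: first cell '.' (not opp) -> no flip
Dir NE: first cell '.' (not opp) -> no flip
Dir W: opp run (1,2) capped by W -> flip
Dir E: first cell '.' (not opp) -> no flip
Dir SW: opp run (2,2) capped by W -> flip
Dir S: opp run (2,3) capped by W -> flip
Dir SE: first cell '.' (not opp) -> no flip

Answer: (1,2) (2,2) (2,3)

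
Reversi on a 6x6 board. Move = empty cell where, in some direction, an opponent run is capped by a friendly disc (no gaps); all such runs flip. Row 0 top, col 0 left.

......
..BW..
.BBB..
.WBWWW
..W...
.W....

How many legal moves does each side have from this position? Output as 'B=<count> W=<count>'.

-- B to move --
(0,2): no bracket -> illegal
(0,3): flips 1 -> legal
(0,4): flips 1 -> legal
(1,4): flips 1 -> legal
(2,0): no bracket -> illegal
(2,4): no bracket -> illegal
(2,5): no bracket -> illegal
(3,0): flips 1 -> legal
(4,0): flips 1 -> legal
(4,1): flips 1 -> legal
(4,3): flips 1 -> legal
(4,4): flips 1 -> legal
(4,5): flips 1 -> legal
(5,0): no bracket -> illegal
(5,2): flips 1 -> legal
(5,3): no bracket -> illegal
B mobility = 10
-- W to move --
(0,1): flips 2 -> legal
(0,2): flips 3 -> legal
(0,3): no bracket -> illegal
(1,0): no bracket -> illegal
(1,1): flips 3 -> legal
(1,4): no bracket -> illegal
(2,0): no bracket -> illegal
(2,4): no bracket -> illegal
(3,0): no bracket -> illegal
(4,1): no bracket -> illegal
(4,3): no bracket -> illegal
W mobility = 3

Answer: B=10 W=3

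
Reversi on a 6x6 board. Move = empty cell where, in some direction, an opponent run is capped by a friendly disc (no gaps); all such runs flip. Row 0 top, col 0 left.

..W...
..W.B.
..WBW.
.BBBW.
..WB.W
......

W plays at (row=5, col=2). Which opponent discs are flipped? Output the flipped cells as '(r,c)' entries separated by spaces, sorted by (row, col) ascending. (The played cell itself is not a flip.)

Answer: (4,3)

Derivation:
Dir NW: first cell '.' (not opp) -> no flip
Dir N: first cell 'W' (not opp) -> no flip
Dir NE: opp run (4,3) capped by W -> flip
Dir W: first cell '.' (not opp) -> no flip
Dir E: first cell '.' (not opp) -> no flip
Dir SW: edge -> no flip
Dir S: edge -> no flip
Dir SE: edge -> no flip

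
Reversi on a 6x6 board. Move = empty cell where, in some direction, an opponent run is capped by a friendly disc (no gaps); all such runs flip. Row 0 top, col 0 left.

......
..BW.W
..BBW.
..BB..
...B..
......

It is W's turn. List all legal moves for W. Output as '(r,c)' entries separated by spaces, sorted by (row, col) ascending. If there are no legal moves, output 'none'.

Answer: (1,1) (2,1) (3,1) (4,2) (5,3)

Derivation:
(0,1): no bracket -> illegal
(0,2): no bracket -> illegal
(0,3): no bracket -> illegal
(1,1): flips 1 -> legal
(1,4): no bracket -> illegal
(2,1): flips 2 -> legal
(3,1): flips 1 -> legal
(3,4): no bracket -> illegal
(4,1): no bracket -> illegal
(4,2): flips 1 -> legal
(4,4): no bracket -> illegal
(5,2): no bracket -> illegal
(5,3): flips 3 -> legal
(5,4): no bracket -> illegal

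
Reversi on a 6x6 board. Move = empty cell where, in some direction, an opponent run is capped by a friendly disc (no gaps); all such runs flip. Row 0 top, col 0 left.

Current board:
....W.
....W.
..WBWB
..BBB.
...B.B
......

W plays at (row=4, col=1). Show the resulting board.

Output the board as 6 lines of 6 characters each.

Answer: ....W.
....W.
..WWWB
..WBB.
.W.B.B
......

Derivation:
Place W at (4,1); scan 8 dirs for brackets.
Dir NW: first cell '.' (not opp) -> no flip
Dir N: first cell '.' (not opp) -> no flip
Dir NE: opp run (3,2) (2,3) capped by W -> flip
Dir W: first cell '.' (not opp) -> no flip
Dir E: first cell '.' (not opp) -> no flip
Dir SW: first cell '.' (not opp) -> no flip
Dir S: first cell '.' (not opp) -> no flip
Dir SE: first cell '.' (not opp) -> no flip
All flips: (2,3) (3,2)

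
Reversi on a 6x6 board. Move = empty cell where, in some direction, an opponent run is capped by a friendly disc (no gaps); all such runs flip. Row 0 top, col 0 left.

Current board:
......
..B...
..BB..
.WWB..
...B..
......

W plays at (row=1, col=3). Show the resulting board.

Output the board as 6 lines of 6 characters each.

Answer: ......
..BW..
..WB..
.WWB..
...B..
......

Derivation:
Place W at (1,3); scan 8 dirs for brackets.
Dir NW: first cell '.' (not opp) -> no flip
Dir N: first cell '.' (not opp) -> no flip
Dir NE: first cell '.' (not opp) -> no flip
Dir W: opp run (1,2), next='.' -> no flip
Dir E: first cell '.' (not opp) -> no flip
Dir SW: opp run (2,2) capped by W -> flip
Dir S: opp run (2,3) (3,3) (4,3), next='.' -> no flip
Dir SE: first cell '.' (not opp) -> no flip
All flips: (2,2)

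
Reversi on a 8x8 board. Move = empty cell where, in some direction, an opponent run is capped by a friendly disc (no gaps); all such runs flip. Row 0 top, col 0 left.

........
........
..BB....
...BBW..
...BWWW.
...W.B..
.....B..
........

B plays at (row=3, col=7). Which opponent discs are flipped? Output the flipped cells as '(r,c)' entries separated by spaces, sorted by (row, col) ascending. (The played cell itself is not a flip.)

Dir NW: first cell '.' (not opp) -> no flip
Dir N: first cell '.' (not opp) -> no flip
Dir NE: edge -> no flip
Dir W: first cell '.' (not opp) -> no flip
Dir E: edge -> no flip
Dir SW: opp run (4,6) capped by B -> flip
Dir S: first cell '.' (not opp) -> no flip
Dir SE: edge -> no flip

Answer: (4,6)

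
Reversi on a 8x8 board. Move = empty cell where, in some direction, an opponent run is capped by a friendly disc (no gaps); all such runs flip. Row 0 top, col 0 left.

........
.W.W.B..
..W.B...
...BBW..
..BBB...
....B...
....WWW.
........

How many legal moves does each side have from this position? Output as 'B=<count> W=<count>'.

-- B to move --
(0,0): flips 2 -> legal
(0,1): no bracket -> illegal
(0,2): flips 1 -> legal
(0,3): no bracket -> illegal
(0,4): no bracket -> illegal
(1,0): no bracket -> illegal
(1,2): no bracket -> illegal
(1,4): no bracket -> illegal
(2,0): no bracket -> illegal
(2,1): no bracket -> illegal
(2,3): no bracket -> illegal
(2,5): no bracket -> illegal
(2,6): flips 1 -> legal
(3,1): no bracket -> illegal
(3,2): no bracket -> illegal
(3,6): flips 1 -> legal
(4,5): no bracket -> illegal
(4,6): flips 1 -> legal
(5,3): no bracket -> illegal
(5,5): no bracket -> illegal
(5,6): no bracket -> illegal
(5,7): no bracket -> illegal
(6,3): no bracket -> illegal
(6,7): no bracket -> illegal
(7,3): no bracket -> illegal
(7,4): flips 1 -> legal
(7,5): no bracket -> illegal
(7,6): flips 1 -> legal
(7,7): no bracket -> illegal
B mobility = 7
-- W to move --
(0,4): no bracket -> illegal
(0,5): no bracket -> illegal
(0,6): no bracket -> illegal
(1,4): flips 4 -> legal
(1,6): no bracket -> illegal
(2,3): no bracket -> illegal
(2,5): no bracket -> illegal
(2,6): no bracket -> illegal
(3,1): no bracket -> illegal
(3,2): flips 4 -> legal
(4,1): no bracket -> illegal
(4,5): no bracket -> illegal
(5,1): no bracket -> illegal
(5,2): no bracket -> illegal
(5,3): flips 1 -> legal
(5,5): flips 2 -> legal
(6,3): no bracket -> illegal
W mobility = 4

Answer: B=7 W=4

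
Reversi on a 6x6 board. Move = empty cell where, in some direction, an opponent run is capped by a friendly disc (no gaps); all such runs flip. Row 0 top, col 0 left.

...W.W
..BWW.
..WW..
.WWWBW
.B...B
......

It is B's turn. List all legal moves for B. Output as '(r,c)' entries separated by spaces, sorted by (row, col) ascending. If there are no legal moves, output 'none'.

(0,2): no bracket -> illegal
(0,4): no bracket -> illegal
(1,1): no bracket -> illegal
(1,5): flips 2 -> legal
(2,0): no bracket -> illegal
(2,1): flips 1 -> legal
(2,4): no bracket -> illegal
(2,5): flips 1 -> legal
(3,0): flips 3 -> legal
(4,0): no bracket -> illegal
(4,2): flips 2 -> legal
(4,3): no bracket -> illegal
(4,4): no bracket -> illegal

Answer: (1,5) (2,1) (2,5) (3,0) (4,2)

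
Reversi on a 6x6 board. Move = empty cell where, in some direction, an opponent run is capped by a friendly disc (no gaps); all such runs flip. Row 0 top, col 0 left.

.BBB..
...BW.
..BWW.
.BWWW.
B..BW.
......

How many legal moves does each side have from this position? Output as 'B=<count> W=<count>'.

-- B to move --
(0,4): no bracket -> illegal
(0,5): no bracket -> illegal
(1,2): no bracket -> illegal
(1,5): flips 1 -> legal
(2,1): flips 1 -> legal
(2,5): flips 4 -> legal
(3,5): flips 4 -> legal
(4,1): no bracket -> illegal
(4,2): flips 1 -> legal
(4,5): flips 1 -> legal
(5,3): no bracket -> illegal
(5,4): no bracket -> illegal
(5,5): flips 2 -> legal
B mobility = 7
-- W to move --
(0,0): no bracket -> illegal
(0,4): no bracket -> illegal
(1,0): no bracket -> illegal
(1,1): flips 1 -> legal
(1,2): flips 2 -> legal
(2,0): no bracket -> illegal
(2,1): flips 1 -> legal
(3,0): flips 1 -> legal
(4,1): no bracket -> illegal
(4,2): flips 1 -> legal
(5,0): no bracket -> illegal
(5,1): no bracket -> illegal
(5,2): flips 1 -> legal
(5,3): flips 1 -> legal
(5,4): flips 1 -> legal
W mobility = 8

Answer: B=7 W=8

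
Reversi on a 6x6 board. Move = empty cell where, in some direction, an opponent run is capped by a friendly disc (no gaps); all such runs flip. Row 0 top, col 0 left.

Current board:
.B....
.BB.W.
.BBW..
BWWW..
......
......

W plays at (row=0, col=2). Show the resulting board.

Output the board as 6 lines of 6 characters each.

Place W at (0,2); scan 8 dirs for brackets.
Dir NW: edge -> no flip
Dir N: edge -> no flip
Dir NE: edge -> no flip
Dir W: opp run (0,1), next='.' -> no flip
Dir E: first cell '.' (not opp) -> no flip
Dir SW: opp run (1,1), next='.' -> no flip
Dir S: opp run (1,2) (2,2) capped by W -> flip
Dir SE: first cell '.' (not opp) -> no flip
All flips: (1,2) (2,2)

Answer: .BW...
.BW.W.
.BWW..
BWWW..
......
......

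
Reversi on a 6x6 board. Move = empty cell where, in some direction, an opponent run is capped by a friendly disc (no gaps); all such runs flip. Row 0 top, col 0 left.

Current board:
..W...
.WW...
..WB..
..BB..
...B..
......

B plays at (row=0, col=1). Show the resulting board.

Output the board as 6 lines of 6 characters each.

Answer: .BW...
.WB...
..WB..
..BB..
...B..
......

Derivation:
Place B at (0,1); scan 8 dirs for brackets.
Dir NW: edge -> no flip
Dir N: edge -> no flip
Dir NE: edge -> no flip
Dir W: first cell '.' (not opp) -> no flip
Dir E: opp run (0,2), next='.' -> no flip
Dir SW: first cell '.' (not opp) -> no flip
Dir S: opp run (1,1), next='.' -> no flip
Dir SE: opp run (1,2) capped by B -> flip
All flips: (1,2)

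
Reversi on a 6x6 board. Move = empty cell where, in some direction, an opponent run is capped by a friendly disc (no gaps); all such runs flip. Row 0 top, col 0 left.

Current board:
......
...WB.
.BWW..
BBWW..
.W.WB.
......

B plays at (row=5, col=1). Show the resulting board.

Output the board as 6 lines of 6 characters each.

Place B at (5,1); scan 8 dirs for brackets.
Dir NW: first cell '.' (not opp) -> no flip
Dir N: opp run (4,1) capped by B -> flip
Dir NE: first cell '.' (not opp) -> no flip
Dir W: first cell '.' (not opp) -> no flip
Dir E: first cell '.' (not opp) -> no flip
Dir SW: edge -> no flip
Dir S: edge -> no flip
Dir SE: edge -> no flip
All flips: (4,1)

Answer: ......
...WB.
.BWW..
BBWW..
.B.WB.
.B....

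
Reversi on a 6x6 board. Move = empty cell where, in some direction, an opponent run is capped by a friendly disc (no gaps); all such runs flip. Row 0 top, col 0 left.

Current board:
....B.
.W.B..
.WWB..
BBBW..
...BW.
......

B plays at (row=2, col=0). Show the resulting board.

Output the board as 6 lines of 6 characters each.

Place B at (2,0); scan 8 dirs for brackets.
Dir NW: edge -> no flip
Dir N: first cell '.' (not opp) -> no flip
Dir NE: opp run (1,1), next='.' -> no flip
Dir W: edge -> no flip
Dir E: opp run (2,1) (2,2) capped by B -> flip
Dir SW: edge -> no flip
Dir S: first cell 'B' (not opp) -> no flip
Dir SE: first cell 'B' (not opp) -> no flip
All flips: (2,1) (2,2)

Answer: ....B.
.W.B..
BBBB..
BBBW..
...BW.
......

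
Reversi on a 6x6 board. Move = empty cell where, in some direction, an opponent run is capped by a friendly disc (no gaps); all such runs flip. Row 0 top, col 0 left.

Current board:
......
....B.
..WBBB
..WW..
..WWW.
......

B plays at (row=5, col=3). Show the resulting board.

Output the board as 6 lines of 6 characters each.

Place B at (5,3); scan 8 dirs for brackets.
Dir NW: opp run (4,2), next='.' -> no flip
Dir N: opp run (4,3) (3,3) capped by B -> flip
Dir NE: opp run (4,4), next='.' -> no flip
Dir W: first cell '.' (not opp) -> no flip
Dir E: first cell '.' (not opp) -> no flip
Dir SW: edge -> no flip
Dir S: edge -> no flip
Dir SE: edge -> no flip
All flips: (3,3) (4,3)

Answer: ......
....B.
..WBBB
..WB..
..WBW.
...B..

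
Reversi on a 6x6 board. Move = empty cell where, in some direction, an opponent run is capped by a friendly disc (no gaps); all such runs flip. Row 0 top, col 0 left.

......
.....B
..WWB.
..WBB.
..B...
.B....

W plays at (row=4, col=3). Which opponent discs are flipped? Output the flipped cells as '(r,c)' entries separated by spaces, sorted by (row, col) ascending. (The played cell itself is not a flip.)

Answer: (3,3)

Derivation:
Dir NW: first cell 'W' (not opp) -> no flip
Dir N: opp run (3,3) capped by W -> flip
Dir NE: opp run (3,4), next='.' -> no flip
Dir W: opp run (4,2), next='.' -> no flip
Dir E: first cell '.' (not opp) -> no flip
Dir SW: first cell '.' (not opp) -> no flip
Dir S: first cell '.' (not opp) -> no flip
Dir SE: first cell '.' (not opp) -> no flip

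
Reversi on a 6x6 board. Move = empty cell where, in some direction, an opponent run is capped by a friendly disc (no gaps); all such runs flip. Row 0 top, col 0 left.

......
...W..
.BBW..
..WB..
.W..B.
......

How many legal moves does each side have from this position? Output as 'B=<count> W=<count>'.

-- B to move --
(0,2): no bracket -> illegal
(0,3): flips 2 -> legal
(0,4): flips 1 -> legal
(1,2): no bracket -> illegal
(1,4): no bracket -> illegal
(2,4): flips 1 -> legal
(3,0): no bracket -> illegal
(3,1): flips 1 -> legal
(3,4): no bracket -> illegal
(4,0): no bracket -> illegal
(4,2): flips 1 -> legal
(4,3): flips 1 -> legal
(5,0): no bracket -> illegal
(5,1): no bracket -> illegal
(5,2): no bracket -> illegal
B mobility = 6
-- W to move --
(1,0): flips 1 -> legal
(1,1): no bracket -> illegal
(1,2): flips 1 -> legal
(2,0): flips 2 -> legal
(2,4): no bracket -> illegal
(3,0): no bracket -> illegal
(3,1): flips 1 -> legal
(3,4): flips 1 -> legal
(3,5): no bracket -> illegal
(4,2): no bracket -> illegal
(4,3): flips 1 -> legal
(4,5): no bracket -> illegal
(5,3): no bracket -> illegal
(5,4): no bracket -> illegal
(5,5): no bracket -> illegal
W mobility = 6

Answer: B=6 W=6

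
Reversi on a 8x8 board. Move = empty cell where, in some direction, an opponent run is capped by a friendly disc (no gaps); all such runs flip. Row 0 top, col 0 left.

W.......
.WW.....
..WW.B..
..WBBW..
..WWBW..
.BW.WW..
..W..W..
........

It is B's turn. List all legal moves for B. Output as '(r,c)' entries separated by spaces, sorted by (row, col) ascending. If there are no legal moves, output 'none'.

Answer: (0,1) (1,3) (2,6) (3,1) (3,6) (4,1) (4,6) (5,3) (5,6) (6,1) (6,4) (6,6) (7,3) (7,5)

Derivation:
(0,1): flips 2 -> legal
(0,2): no bracket -> illegal
(0,3): no bracket -> illegal
(1,0): no bracket -> illegal
(1,3): flips 1 -> legal
(1,4): no bracket -> illegal
(2,0): no bracket -> illegal
(2,1): no bracket -> illegal
(2,4): no bracket -> illegal
(2,6): flips 1 -> legal
(3,1): flips 1 -> legal
(3,6): flips 1 -> legal
(4,1): flips 2 -> legal
(4,6): flips 1 -> legal
(5,3): flips 2 -> legal
(5,6): flips 1 -> legal
(6,1): flips 2 -> legal
(6,3): no bracket -> illegal
(6,4): flips 1 -> legal
(6,6): flips 1 -> legal
(7,1): no bracket -> illegal
(7,2): no bracket -> illegal
(7,3): flips 1 -> legal
(7,4): no bracket -> illegal
(7,5): flips 4 -> legal
(7,6): no bracket -> illegal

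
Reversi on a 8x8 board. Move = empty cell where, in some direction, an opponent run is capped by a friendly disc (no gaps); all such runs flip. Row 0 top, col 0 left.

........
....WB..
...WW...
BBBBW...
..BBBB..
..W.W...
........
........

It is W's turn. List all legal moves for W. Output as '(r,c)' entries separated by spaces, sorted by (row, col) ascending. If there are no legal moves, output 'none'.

(0,4): no bracket -> illegal
(0,5): no bracket -> illegal
(0,6): flips 1 -> legal
(1,6): flips 1 -> legal
(2,0): no bracket -> illegal
(2,1): flips 2 -> legal
(2,2): flips 2 -> legal
(2,5): no bracket -> illegal
(2,6): no bracket -> illegal
(3,5): no bracket -> illegal
(3,6): flips 1 -> legal
(4,0): no bracket -> illegal
(4,1): flips 1 -> legal
(4,6): no bracket -> illegal
(5,1): flips 2 -> legal
(5,3): flips 2 -> legal
(5,5): no bracket -> illegal
(5,6): flips 1 -> legal

Answer: (0,6) (1,6) (2,1) (2,2) (3,6) (4,1) (5,1) (5,3) (5,6)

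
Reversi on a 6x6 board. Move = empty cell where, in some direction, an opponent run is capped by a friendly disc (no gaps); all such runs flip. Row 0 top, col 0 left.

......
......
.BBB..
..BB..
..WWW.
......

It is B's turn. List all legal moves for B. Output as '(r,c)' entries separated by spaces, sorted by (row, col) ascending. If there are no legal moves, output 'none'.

(3,1): no bracket -> illegal
(3,4): no bracket -> illegal
(3,5): no bracket -> illegal
(4,1): no bracket -> illegal
(4,5): no bracket -> illegal
(5,1): flips 1 -> legal
(5,2): flips 1 -> legal
(5,3): flips 1 -> legal
(5,4): flips 1 -> legal
(5,5): flips 1 -> legal

Answer: (5,1) (5,2) (5,3) (5,4) (5,5)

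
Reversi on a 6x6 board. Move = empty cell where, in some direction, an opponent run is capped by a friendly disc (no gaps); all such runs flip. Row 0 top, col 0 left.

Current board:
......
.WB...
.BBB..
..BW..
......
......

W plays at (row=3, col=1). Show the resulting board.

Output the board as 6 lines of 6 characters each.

Place W at (3,1); scan 8 dirs for brackets.
Dir NW: first cell '.' (not opp) -> no flip
Dir N: opp run (2,1) capped by W -> flip
Dir NE: opp run (2,2), next='.' -> no flip
Dir W: first cell '.' (not opp) -> no flip
Dir E: opp run (3,2) capped by W -> flip
Dir SW: first cell '.' (not opp) -> no flip
Dir S: first cell '.' (not opp) -> no flip
Dir SE: first cell '.' (not opp) -> no flip
All flips: (2,1) (3,2)

Answer: ......
.WB...
.WBB..
.WWW..
......
......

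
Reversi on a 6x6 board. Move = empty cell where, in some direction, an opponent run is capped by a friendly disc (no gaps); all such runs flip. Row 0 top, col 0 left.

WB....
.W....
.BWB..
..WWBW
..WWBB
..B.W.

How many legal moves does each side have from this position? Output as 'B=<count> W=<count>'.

Answer: B=5 W=10

Derivation:
-- B to move --
(0,2): no bracket -> illegal
(1,0): no bracket -> illegal
(1,2): flips 3 -> legal
(1,3): no bracket -> illegal
(2,0): no bracket -> illegal
(2,4): no bracket -> illegal
(2,5): flips 1 -> legal
(3,1): flips 2 -> legal
(4,1): flips 3 -> legal
(5,1): no bracket -> illegal
(5,3): flips 2 -> legal
(5,5): no bracket -> illegal
B mobility = 5
-- W to move --
(0,2): flips 1 -> legal
(1,0): flips 1 -> legal
(1,2): no bracket -> illegal
(1,3): flips 1 -> legal
(1,4): flips 1 -> legal
(2,0): flips 1 -> legal
(2,4): flips 3 -> legal
(2,5): flips 1 -> legal
(3,0): no bracket -> illegal
(3,1): flips 1 -> legal
(4,1): no bracket -> illegal
(5,1): no bracket -> illegal
(5,3): flips 1 -> legal
(5,5): flips 2 -> legal
W mobility = 10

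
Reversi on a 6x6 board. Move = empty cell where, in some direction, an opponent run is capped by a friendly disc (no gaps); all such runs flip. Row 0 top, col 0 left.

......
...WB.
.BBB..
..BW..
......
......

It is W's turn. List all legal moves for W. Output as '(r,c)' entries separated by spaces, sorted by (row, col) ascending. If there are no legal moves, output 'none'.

(0,3): no bracket -> illegal
(0,4): no bracket -> illegal
(0,5): no bracket -> illegal
(1,0): no bracket -> illegal
(1,1): flips 1 -> legal
(1,2): no bracket -> illegal
(1,5): flips 1 -> legal
(2,0): no bracket -> illegal
(2,4): no bracket -> illegal
(2,5): no bracket -> illegal
(3,0): no bracket -> illegal
(3,1): flips 2 -> legal
(3,4): no bracket -> illegal
(4,1): no bracket -> illegal
(4,2): no bracket -> illegal
(4,3): no bracket -> illegal

Answer: (1,1) (1,5) (3,1)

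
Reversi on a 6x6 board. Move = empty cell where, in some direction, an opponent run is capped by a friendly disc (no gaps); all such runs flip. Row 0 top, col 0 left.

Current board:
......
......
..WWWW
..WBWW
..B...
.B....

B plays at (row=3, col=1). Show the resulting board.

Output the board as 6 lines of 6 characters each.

Answer: ......
......
..WWWW
.BBBWW
..B...
.B....

Derivation:
Place B at (3,1); scan 8 dirs for brackets.
Dir NW: first cell '.' (not opp) -> no flip
Dir N: first cell '.' (not opp) -> no flip
Dir NE: opp run (2,2), next='.' -> no flip
Dir W: first cell '.' (not opp) -> no flip
Dir E: opp run (3,2) capped by B -> flip
Dir SW: first cell '.' (not opp) -> no flip
Dir S: first cell '.' (not opp) -> no flip
Dir SE: first cell 'B' (not opp) -> no flip
All flips: (3,2)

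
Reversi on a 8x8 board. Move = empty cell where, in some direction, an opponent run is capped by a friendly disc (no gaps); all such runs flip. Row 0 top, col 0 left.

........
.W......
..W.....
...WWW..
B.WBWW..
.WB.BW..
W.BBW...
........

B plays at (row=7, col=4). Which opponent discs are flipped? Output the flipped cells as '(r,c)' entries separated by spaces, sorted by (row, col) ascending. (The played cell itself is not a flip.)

Answer: (6,4)

Derivation:
Dir NW: first cell 'B' (not opp) -> no flip
Dir N: opp run (6,4) capped by B -> flip
Dir NE: first cell '.' (not opp) -> no flip
Dir W: first cell '.' (not opp) -> no flip
Dir E: first cell '.' (not opp) -> no flip
Dir SW: edge -> no flip
Dir S: edge -> no flip
Dir SE: edge -> no flip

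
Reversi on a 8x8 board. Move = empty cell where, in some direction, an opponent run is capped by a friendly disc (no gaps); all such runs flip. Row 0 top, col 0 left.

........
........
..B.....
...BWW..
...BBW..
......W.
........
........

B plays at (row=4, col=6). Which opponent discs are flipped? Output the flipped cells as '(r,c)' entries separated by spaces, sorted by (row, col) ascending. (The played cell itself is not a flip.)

Answer: (4,5)

Derivation:
Dir NW: opp run (3,5), next='.' -> no flip
Dir N: first cell '.' (not opp) -> no flip
Dir NE: first cell '.' (not opp) -> no flip
Dir W: opp run (4,5) capped by B -> flip
Dir E: first cell '.' (not opp) -> no flip
Dir SW: first cell '.' (not opp) -> no flip
Dir S: opp run (5,6), next='.' -> no flip
Dir SE: first cell '.' (not opp) -> no flip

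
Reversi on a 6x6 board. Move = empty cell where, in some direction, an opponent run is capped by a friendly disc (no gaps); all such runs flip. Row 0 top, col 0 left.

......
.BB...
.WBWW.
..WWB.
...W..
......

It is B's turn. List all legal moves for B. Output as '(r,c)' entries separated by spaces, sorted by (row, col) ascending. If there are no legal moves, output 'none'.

Answer: (1,4) (2,0) (2,5) (3,0) (3,1) (4,2) (4,4) (5,2)

Derivation:
(1,0): no bracket -> illegal
(1,3): no bracket -> illegal
(1,4): flips 1 -> legal
(1,5): no bracket -> illegal
(2,0): flips 1 -> legal
(2,5): flips 2 -> legal
(3,0): flips 1 -> legal
(3,1): flips 3 -> legal
(3,5): no bracket -> illegal
(4,1): no bracket -> illegal
(4,2): flips 1 -> legal
(4,4): flips 1 -> legal
(5,2): flips 1 -> legal
(5,3): no bracket -> illegal
(5,4): no bracket -> illegal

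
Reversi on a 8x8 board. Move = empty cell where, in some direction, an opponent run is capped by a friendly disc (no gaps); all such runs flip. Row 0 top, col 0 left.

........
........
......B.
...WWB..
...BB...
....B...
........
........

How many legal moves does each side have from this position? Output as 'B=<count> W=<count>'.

-- B to move --
(2,2): flips 1 -> legal
(2,3): flips 1 -> legal
(2,4): flips 1 -> legal
(2,5): flips 1 -> legal
(3,2): flips 2 -> legal
(4,2): no bracket -> illegal
(4,5): no bracket -> illegal
B mobility = 5
-- W to move --
(1,5): no bracket -> illegal
(1,6): no bracket -> illegal
(1,7): no bracket -> illegal
(2,4): no bracket -> illegal
(2,5): no bracket -> illegal
(2,7): no bracket -> illegal
(3,2): no bracket -> illegal
(3,6): flips 1 -> legal
(3,7): no bracket -> illegal
(4,2): no bracket -> illegal
(4,5): no bracket -> illegal
(4,6): no bracket -> illegal
(5,2): flips 1 -> legal
(5,3): flips 1 -> legal
(5,5): flips 1 -> legal
(6,3): no bracket -> illegal
(6,4): flips 2 -> legal
(6,5): no bracket -> illegal
W mobility = 5

Answer: B=5 W=5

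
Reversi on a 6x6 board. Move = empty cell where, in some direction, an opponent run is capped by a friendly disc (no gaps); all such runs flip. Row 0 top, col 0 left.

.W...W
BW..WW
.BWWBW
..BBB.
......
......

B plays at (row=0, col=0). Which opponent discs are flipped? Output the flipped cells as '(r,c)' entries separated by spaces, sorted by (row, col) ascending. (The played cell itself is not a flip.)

Answer: (1,1) (2,2)

Derivation:
Dir NW: edge -> no flip
Dir N: edge -> no flip
Dir NE: edge -> no flip
Dir W: edge -> no flip
Dir E: opp run (0,1), next='.' -> no flip
Dir SW: edge -> no flip
Dir S: first cell 'B' (not opp) -> no flip
Dir SE: opp run (1,1) (2,2) capped by B -> flip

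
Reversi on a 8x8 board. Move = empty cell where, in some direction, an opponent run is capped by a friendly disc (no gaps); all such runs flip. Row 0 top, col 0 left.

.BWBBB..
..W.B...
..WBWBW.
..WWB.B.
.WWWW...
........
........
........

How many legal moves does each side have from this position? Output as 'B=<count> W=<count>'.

-- B to move --
(1,1): no bracket -> illegal
(1,3): no bracket -> illegal
(1,5): no bracket -> illegal
(1,6): flips 1 -> legal
(1,7): no bracket -> illegal
(2,1): flips 2 -> legal
(2,7): flips 1 -> legal
(3,0): no bracket -> illegal
(3,1): flips 2 -> legal
(3,5): no bracket -> illegal
(3,7): no bracket -> illegal
(4,0): no bracket -> illegal
(4,5): no bracket -> illegal
(5,0): flips 2 -> legal
(5,1): no bracket -> illegal
(5,2): flips 1 -> legal
(5,3): flips 2 -> legal
(5,4): flips 1 -> legal
(5,5): no bracket -> illegal
B mobility = 8
-- W to move --
(0,0): flips 1 -> legal
(0,6): flips 3 -> legal
(1,0): no bracket -> illegal
(1,1): no bracket -> illegal
(1,3): flips 1 -> legal
(1,5): no bracket -> illegal
(1,6): flips 2 -> legal
(2,7): no bracket -> illegal
(3,5): flips 1 -> legal
(3,7): no bracket -> illegal
(4,5): flips 2 -> legal
(4,6): flips 1 -> legal
(4,7): no bracket -> illegal
W mobility = 7

Answer: B=8 W=7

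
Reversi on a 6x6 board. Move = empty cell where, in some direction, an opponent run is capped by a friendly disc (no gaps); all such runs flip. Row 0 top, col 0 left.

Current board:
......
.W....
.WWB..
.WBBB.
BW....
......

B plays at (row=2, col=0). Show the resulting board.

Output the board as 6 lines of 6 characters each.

Place B at (2,0); scan 8 dirs for brackets.
Dir NW: edge -> no flip
Dir N: first cell '.' (not opp) -> no flip
Dir NE: opp run (1,1), next='.' -> no flip
Dir W: edge -> no flip
Dir E: opp run (2,1) (2,2) capped by B -> flip
Dir SW: edge -> no flip
Dir S: first cell '.' (not opp) -> no flip
Dir SE: opp run (3,1), next='.' -> no flip
All flips: (2,1) (2,2)

Answer: ......
.W....
BBBB..
.WBBB.
BW....
......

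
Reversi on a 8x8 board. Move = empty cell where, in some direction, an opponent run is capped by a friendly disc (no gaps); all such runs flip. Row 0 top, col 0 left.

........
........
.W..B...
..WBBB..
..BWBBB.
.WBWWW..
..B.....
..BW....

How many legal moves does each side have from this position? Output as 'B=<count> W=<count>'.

Answer: B=11 W=13

Derivation:
-- B to move --
(1,0): no bracket -> illegal
(1,1): no bracket -> illegal
(1,2): no bracket -> illegal
(2,0): no bracket -> illegal
(2,2): flips 1 -> legal
(2,3): no bracket -> illegal
(3,0): no bracket -> illegal
(3,1): flips 1 -> legal
(4,0): flips 1 -> legal
(4,1): no bracket -> illegal
(5,0): flips 1 -> legal
(5,6): flips 3 -> legal
(6,0): flips 1 -> legal
(6,1): no bracket -> illegal
(6,3): flips 3 -> legal
(6,4): flips 3 -> legal
(6,5): flips 1 -> legal
(6,6): flips 1 -> legal
(7,4): flips 1 -> legal
B mobility = 11
-- W to move --
(1,3): no bracket -> illegal
(1,4): flips 3 -> legal
(1,5): flips 3 -> legal
(2,2): flips 2 -> legal
(2,3): flips 1 -> legal
(2,5): flips 3 -> legal
(2,6): flips 2 -> legal
(3,1): flips 1 -> legal
(3,6): flips 4 -> legal
(3,7): flips 1 -> legal
(4,1): flips 1 -> legal
(4,7): flips 3 -> legal
(5,6): no bracket -> illegal
(5,7): no bracket -> illegal
(6,1): flips 1 -> legal
(6,3): no bracket -> illegal
(7,1): flips 2 -> legal
W mobility = 13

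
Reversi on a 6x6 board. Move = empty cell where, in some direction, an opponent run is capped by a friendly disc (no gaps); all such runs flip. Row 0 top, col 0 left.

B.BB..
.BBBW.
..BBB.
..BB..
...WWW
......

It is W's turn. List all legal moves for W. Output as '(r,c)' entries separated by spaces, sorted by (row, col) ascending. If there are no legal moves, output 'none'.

(0,1): no bracket -> illegal
(0,4): no bracket -> illegal
(1,0): flips 3 -> legal
(1,5): no bracket -> illegal
(2,0): no bracket -> illegal
(2,1): flips 1 -> legal
(2,5): no bracket -> illegal
(3,1): no bracket -> illegal
(3,4): flips 1 -> legal
(3,5): no bracket -> illegal
(4,1): flips 2 -> legal
(4,2): no bracket -> illegal

Answer: (1,0) (2,1) (3,4) (4,1)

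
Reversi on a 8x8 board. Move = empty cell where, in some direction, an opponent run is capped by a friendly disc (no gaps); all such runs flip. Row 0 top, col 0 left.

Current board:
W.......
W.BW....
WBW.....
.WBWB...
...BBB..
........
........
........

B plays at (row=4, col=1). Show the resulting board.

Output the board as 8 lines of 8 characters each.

Place B at (4,1); scan 8 dirs for brackets.
Dir NW: first cell '.' (not opp) -> no flip
Dir N: opp run (3,1) capped by B -> flip
Dir NE: first cell 'B' (not opp) -> no flip
Dir W: first cell '.' (not opp) -> no flip
Dir E: first cell '.' (not opp) -> no flip
Dir SW: first cell '.' (not opp) -> no flip
Dir S: first cell '.' (not opp) -> no flip
Dir SE: first cell '.' (not opp) -> no flip
All flips: (3,1)

Answer: W.......
W.BW....
WBW.....
.BBWB...
.B.BBB..
........
........
........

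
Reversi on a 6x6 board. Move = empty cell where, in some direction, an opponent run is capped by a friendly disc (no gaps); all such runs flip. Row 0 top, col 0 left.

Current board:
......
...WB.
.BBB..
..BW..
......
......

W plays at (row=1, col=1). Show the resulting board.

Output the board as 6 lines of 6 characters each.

Place W at (1,1); scan 8 dirs for brackets.
Dir NW: first cell '.' (not opp) -> no flip
Dir N: first cell '.' (not opp) -> no flip
Dir NE: first cell '.' (not opp) -> no flip
Dir W: first cell '.' (not opp) -> no flip
Dir E: first cell '.' (not opp) -> no flip
Dir SW: first cell '.' (not opp) -> no flip
Dir S: opp run (2,1), next='.' -> no flip
Dir SE: opp run (2,2) capped by W -> flip
All flips: (2,2)

Answer: ......
.W.WB.
.BWB..
..BW..
......
......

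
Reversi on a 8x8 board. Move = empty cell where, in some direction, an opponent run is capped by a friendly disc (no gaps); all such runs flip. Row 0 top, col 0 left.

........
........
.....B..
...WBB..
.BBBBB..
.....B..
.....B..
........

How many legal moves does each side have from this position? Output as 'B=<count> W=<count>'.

-- B to move --
(2,2): flips 1 -> legal
(2,3): flips 1 -> legal
(2,4): flips 1 -> legal
(3,2): flips 1 -> legal
B mobility = 4
-- W to move --
(1,4): no bracket -> illegal
(1,5): no bracket -> illegal
(1,6): no bracket -> illegal
(2,3): no bracket -> illegal
(2,4): no bracket -> illegal
(2,6): no bracket -> illegal
(3,0): no bracket -> illegal
(3,1): no bracket -> illegal
(3,2): no bracket -> illegal
(3,6): flips 2 -> legal
(4,0): no bracket -> illegal
(4,6): no bracket -> illegal
(5,0): no bracket -> illegal
(5,1): flips 1 -> legal
(5,2): no bracket -> illegal
(5,3): flips 1 -> legal
(5,4): no bracket -> illegal
(5,6): no bracket -> illegal
(6,4): no bracket -> illegal
(6,6): flips 2 -> legal
(7,4): no bracket -> illegal
(7,5): no bracket -> illegal
(7,6): no bracket -> illegal
W mobility = 4

Answer: B=4 W=4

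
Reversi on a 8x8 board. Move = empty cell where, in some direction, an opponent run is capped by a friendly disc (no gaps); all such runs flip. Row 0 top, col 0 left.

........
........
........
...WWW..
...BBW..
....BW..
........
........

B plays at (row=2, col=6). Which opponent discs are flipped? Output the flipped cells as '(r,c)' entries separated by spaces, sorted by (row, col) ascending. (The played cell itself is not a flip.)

Answer: (3,5)

Derivation:
Dir NW: first cell '.' (not opp) -> no flip
Dir N: first cell '.' (not opp) -> no flip
Dir NE: first cell '.' (not opp) -> no flip
Dir W: first cell '.' (not opp) -> no flip
Dir E: first cell '.' (not opp) -> no flip
Dir SW: opp run (3,5) capped by B -> flip
Dir S: first cell '.' (not opp) -> no flip
Dir SE: first cell '.' (not opp) -> no flip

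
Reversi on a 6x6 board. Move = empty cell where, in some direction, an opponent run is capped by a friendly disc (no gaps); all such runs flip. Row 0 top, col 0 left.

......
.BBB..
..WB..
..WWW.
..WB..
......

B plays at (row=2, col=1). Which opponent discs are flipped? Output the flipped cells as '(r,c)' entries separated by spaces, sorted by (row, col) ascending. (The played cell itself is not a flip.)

Answer: (2,2) (3,2)

Derivation:
Dir NW: first cell '.' (not opp) -> no flip
Dir N: first cell 'B' (not opp) -> no flip
Dir NE: first cell 'B' (not opp) -> no flip
Dir W: first cell '.' (not opp) -> no flip
Dir E: opp run (2,2) capped by B -> flip
Dir SW: first cell '.' (not opp) -> no flip
Dir S: first cell '.' (not opp) -> no flip
Dir SE: opp run (3,2) capped by B -> flip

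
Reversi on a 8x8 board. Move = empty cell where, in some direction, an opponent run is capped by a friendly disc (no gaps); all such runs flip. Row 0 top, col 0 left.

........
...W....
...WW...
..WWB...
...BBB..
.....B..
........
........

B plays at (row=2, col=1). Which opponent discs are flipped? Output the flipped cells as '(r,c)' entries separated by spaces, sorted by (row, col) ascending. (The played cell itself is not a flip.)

Answer: (3,2)

Derivation:
Dir NW: first cell '.' (not opp) -> no flip
Dir N: first cell '.' (not opp) -> no flip
Dir NE: first cell '.' (not opp) -> no flip
Dir W: first cell '.' (not opp) -> no flip
Dir E: first cell '.' (not opp) -> no flip
Dir SW: first cell '.' (not opp) -> no flip
Dir S: first cell '.' (not opp) -> no flip
Dir SE: opp run (3,2) capped by B -> flip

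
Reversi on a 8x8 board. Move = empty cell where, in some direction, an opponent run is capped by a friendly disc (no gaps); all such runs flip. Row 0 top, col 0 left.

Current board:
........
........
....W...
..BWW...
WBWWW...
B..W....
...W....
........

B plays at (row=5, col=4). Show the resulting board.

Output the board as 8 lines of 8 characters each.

Answer: ........
........
....W...
..BWW...
WBWBW...
B..WB...
...W....
........

Derivation:
Place B at (5,4); scan 8 dirs for brackets.
Dir NW: opp run (4,3) capped by B -> flip
Dir N: opp run (4,4) (3,4) (2,4), next='.' -> no flip
Dir NE: first cell '.' (not opp) -> no flip
Dir W: opp run (5,3), next='.' -> no flip
Dir E: first cell '.' (not opp) -> no flip
Dir SW: opp run (6,3), next='.' -> no flip
Dir S: first cell '.' (not opp) -> no flip
Dir SE: first cell '.' (not opp) -> no flip
All flips: (4,3)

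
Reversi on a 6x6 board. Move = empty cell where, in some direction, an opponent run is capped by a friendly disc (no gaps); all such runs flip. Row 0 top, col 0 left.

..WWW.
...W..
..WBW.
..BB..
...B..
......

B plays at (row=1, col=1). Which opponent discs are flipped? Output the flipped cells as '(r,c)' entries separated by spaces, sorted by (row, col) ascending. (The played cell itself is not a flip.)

Dir NW: first cell '.' (not opp) -> no flip
Dir N: first cell '.' (not opp) -> no flip
Dir NE: opp run (0,2), next=edge -> no flip
Dir W: first cell '.' (not opp) -> no flip
Dir E: first cell '.' (not opp) -> no flip
Dir SW: first cell '.' (not opp) -> no flip
Dir S: first cell '.' (not opp) -> no flip
Dir SE: opp run (2,2) capped by B -> flip

Answer: (2,2)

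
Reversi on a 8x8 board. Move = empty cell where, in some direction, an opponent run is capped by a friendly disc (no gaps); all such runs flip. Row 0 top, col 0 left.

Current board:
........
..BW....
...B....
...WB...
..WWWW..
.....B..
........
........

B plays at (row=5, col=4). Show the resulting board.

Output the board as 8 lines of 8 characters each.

Place B at (5,4); scan 8 dirs for brackets.
Dir NW: opp run (4,3), next='.' -> no flip
Dir N: opp run (4,4) capped by B -> flip
Dir NE: opp run (4,5), next='.' -> no flip
Dir W: first cell '.' (not opp) -> no flip
Dir E: first cell 'B' (not opp) -> no flip
Dir SW: first cell '.' (not opp) -> no flip
Dir S: first cell '.' (not opp) -> no flip
Dir SE: first cell '.' (not opp) -> no flip
All flips: (4,4)

Answer: ........
..BW....
...B....
...WB...
..WWBW..
....BB..
........
........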